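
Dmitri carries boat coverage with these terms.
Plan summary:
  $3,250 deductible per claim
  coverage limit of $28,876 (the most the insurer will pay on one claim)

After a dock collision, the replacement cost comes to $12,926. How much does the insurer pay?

$9,676

After the deductible, $12,926 − $3,250 = $9,676 remains.
That's under the $28,876 cap, so the insurer reimburses the full $9,676.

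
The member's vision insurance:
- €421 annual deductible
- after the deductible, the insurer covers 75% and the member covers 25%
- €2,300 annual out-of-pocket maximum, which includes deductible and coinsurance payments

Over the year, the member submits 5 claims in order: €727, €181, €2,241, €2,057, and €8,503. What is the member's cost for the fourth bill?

Claim 1 — €727: €421 finishes the deductible; €306 goes to coinsurance; 25% of €306 = €76.50. Cost to member: €497.50. OOP to date €497.50.
Claim 2 — €181: deductible met; 25% of €181 = €45.25. Member pays €45.25; OOP now €542.75.
Claim 3 — €2,241: 25% coinsurance on €2,241 = €560.25. Member owes €560.25 (running OOP €1,103).
Claim 4 — €2,057: deductible already satisfied, so member's share is 25% × €2,057 = €514.25. Member pays €514.25; OOP now €1,617.25.

€514.25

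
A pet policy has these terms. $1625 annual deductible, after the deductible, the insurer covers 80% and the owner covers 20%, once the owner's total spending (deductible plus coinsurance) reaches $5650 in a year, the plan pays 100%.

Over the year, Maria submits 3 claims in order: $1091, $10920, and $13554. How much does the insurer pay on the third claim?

$11606.20

#1 ($1091): fully absorbed by the deductible. Owner pays $1091; OOP now $1091. Insurer: $1091 − $1091 = $0.
#2 ($10920): deductible takes $534, $10386 remains; coinsurance $10386 × 20% = $2077.20. Owner owes $2611.20 (running OOP $3702.20). Plan pays $10920 − $2611.20 = $8308.80.
#3 ($13554): 20% coinsurance on $13554 = $2710.80. That would push OOP to $6413, over the $5650 cap, so owner pays $5650 − $3702.20 = $1947.80. Insurer: $13554 − $1947.80 = $11606.20.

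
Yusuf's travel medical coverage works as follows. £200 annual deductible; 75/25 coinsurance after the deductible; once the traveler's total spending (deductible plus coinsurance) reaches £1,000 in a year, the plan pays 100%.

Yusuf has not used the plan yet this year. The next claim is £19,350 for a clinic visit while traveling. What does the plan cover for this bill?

The full £200 deductible is still open; £200 of this bill applies to it.
After the £200 deductible portion, £19,350 − £200 = £19,150 is subject to coinsurance.
Traveler's 25% share of £19,150 is £4,787.50.
So the traveler owes £200 + £4,787.50 = £4,987.50 before any cap.
Adding £4,987.50 to the £0 already spent would give £4,987.50, which exceeds the £1,000 cap; the traveler pays just £1,000 − £0 = £1,000.
Insurer pays the balance: £19,350 − £1,000 = £18,350.

£18,350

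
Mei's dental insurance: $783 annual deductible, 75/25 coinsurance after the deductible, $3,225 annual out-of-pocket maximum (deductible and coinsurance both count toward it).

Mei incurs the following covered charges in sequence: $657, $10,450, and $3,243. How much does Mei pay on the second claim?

Bill 1, $657: fully absorbed by the deductible. Patient owes $657 (running OOP $657).
Bill 2, $10,450: $126 finishes the deductible; $10,324 goes to coinsurance; 25% of $10,324 = $2,581. Together that's $126 + $2,581 = $2,707. OOP would hit $3,364 > $3,225, so the cap limits the patient to $3,225 − $657 = $2,568.

$2,568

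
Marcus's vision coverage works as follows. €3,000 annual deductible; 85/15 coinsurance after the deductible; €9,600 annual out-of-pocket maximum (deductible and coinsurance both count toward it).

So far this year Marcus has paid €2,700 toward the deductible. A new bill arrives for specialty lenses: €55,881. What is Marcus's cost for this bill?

€2,700 of the €3,000 deductible is already met, leaving €300.
After the €300 deductible portion, €55,881 − €300 = €55,581 is subject to coinsurance.
15% of €55,581 = €8,337.15 falls to the member.
Member responsibility before any cap: €300 + €8,337.15 = €8,637.15.
Year-to-date out-of-pocket would reach €2,700 + €8,637.15 = €11,337.15, above the €9,600 maximum, so the member pays only €9,600 − €2,700 = €6,900.

€6,900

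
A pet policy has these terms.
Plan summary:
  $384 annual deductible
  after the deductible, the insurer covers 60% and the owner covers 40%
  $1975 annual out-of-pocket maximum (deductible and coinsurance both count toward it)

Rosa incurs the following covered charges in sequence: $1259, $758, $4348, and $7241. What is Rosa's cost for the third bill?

$937.80

Claim 1 — $1259: $384 finishes the deductible; $875 goes to coinsurance; owner's 40% is $350. Owner pays $734; OOP now $734.
Claim 2 — $758: deductible already satisfied, so owner's share is 40% × $758 = $303.20. Owner pays $303.20; OOP now $1037.20.
Claim 3 — $4348: deductible met; 40% of $4348 = $1739.20. OOP would hit $2776.40 > $1975, so the cap limits the owner to $1975 − $1037.20 = $937.80.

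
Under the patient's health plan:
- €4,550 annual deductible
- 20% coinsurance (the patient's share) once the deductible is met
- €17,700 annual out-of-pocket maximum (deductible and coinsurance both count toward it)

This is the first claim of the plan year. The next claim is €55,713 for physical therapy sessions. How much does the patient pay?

€14,782.60

The full €4,550 deductible is still open; €4,550 of this bill applies to it.
After the €4,550 deductible portion, €55,713 − €4,550 = €51,163 is subject to coinsurance.
Patient's 20% share of €51,163 is €10,232.60.
That puts the patient's cost at €4,550 + €10,232.60 = €14,782.60 before any cap.
Total out-of-pocket so far would be €0 + €14,782.60 = €14,782.60, below the €17,700 cap — no reduction.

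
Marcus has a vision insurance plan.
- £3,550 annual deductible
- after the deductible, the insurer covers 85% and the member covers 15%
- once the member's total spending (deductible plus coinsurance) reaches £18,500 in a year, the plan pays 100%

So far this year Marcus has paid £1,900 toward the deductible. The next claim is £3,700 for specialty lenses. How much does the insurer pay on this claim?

Deductible still to meet: £3,550 − £1,900 = £1,650.
After the £1,650 deductible portion, £3,700 − £1,650 = £2,050 is subject to coinsurance.
Coinsurance: £2,050 × 15% = £307.50.
Member responsibility before any cap: £1,650 + £307.50 = £1,957.50.
Year-to-date out-of-pocket becomes £1,900 + £1,957.50 = £3,857.50, still under the £18,500 maximum, so no cap applies.
Insurer pays the balance: £3,700 − £1,957.50 = £1,742.50.

£1,742.50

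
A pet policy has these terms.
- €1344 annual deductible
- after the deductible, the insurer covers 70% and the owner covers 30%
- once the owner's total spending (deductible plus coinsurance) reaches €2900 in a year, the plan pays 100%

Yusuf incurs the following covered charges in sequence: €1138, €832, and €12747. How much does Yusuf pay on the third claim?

€1368.20

#1 (€1138): entire amount goes to the deductible. Owner pays €1138; OOP now €1138.
#2 (€832): deductible takes €206, €626 remains; 30% of €626 = €187.80. Cost to owner: €393.80. OOP to date €1531.80.
#3 (€12747): deductible already satisfied, so owner's share is 30% × €12747 = €3824.10. Adding that to €1531.80 gives €5355.90, past the €2900 cap; owner pays only €2900 − €1531.80 = €1368.20.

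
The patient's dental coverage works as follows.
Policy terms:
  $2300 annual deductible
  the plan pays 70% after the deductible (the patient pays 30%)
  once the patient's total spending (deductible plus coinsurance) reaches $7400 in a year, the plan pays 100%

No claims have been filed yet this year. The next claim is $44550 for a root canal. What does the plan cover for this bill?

The full $2300 deductible is still open; $2300 of this bill applies to it.
After the $2300 deductible portion, $44550 − $2300 = $42250 is subject to coinsurance.
30% of $42250 = $12675 falls to the patient.
That puts the patient's cost at $2300 + $12675 = $14975 before any cap.
Adding $14975 to the $0 already spent would give $14975, which exceeds the $7400 cap; the patient pays just $7400 − $0 = $7400.
The plan picks up $44550 − $7400 = $37150.

$37150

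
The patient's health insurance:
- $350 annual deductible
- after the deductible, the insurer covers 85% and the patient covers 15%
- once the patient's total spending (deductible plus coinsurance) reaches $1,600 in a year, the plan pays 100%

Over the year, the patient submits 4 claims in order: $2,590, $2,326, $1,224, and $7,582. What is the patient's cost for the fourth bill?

$381.50

#1 ($2,590): $350 finishes the deductible; $2,240 goes to coinsurance; 15% of $2,240 = $336. Cost to patient: $686. OOP to date $686.
#2 ($2,326): deductible met; 15% of $2,326 = $348.90. Patient owes $348.90 (running OOP $1,034.90).
#3 ($1,224): 15% coinsurance on $1,224 = $183.60. Patient owes $183.60 (running OOP $1,218.50).
#4 ($7,582): deductible met; 15% of $7,582 = $1,137.30. Adding that to $1,218.50 gives $2,355.80, past the $1,600 cap; patient pays only $1,600 − $1,218.50 = $381.50.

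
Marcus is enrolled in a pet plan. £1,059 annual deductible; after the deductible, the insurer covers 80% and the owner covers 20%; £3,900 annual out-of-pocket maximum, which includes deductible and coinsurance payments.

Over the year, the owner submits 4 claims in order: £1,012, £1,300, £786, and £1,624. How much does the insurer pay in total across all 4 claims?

£2,930.40

#1 (£1,012): fully absorbed by the deductible. Owner pays £1,012; OOP now £1,012. Plan pays £1,012 − £1,012 = £0.
#2 (£1,300): £47 finishes the deductible; £1,253 goes to coinsurance; 20% of £1,253 = £250.60. Cost to owner: £297.60. OOP to date £1,309.60. Plan pays £1,300 − £297.60 = £1,002.40.
#3 (£786): deductible met; 20% of £786 = £157.20. Owner pays £157.20; OOP now £1,466.80. Plan pays £786 − £157.20 = £628.80.
#4 (£1,624): deductible already satisfied, so owner's share is 20% × £1,624 = £324.80. Owner owes £324.80 (running OOP £1,791.60). Insurer: £1,624 − £324.80 = £1,299.20.
Insurer total = bills − owner's total = £4,722 − £1,791.60 = £2,930.40.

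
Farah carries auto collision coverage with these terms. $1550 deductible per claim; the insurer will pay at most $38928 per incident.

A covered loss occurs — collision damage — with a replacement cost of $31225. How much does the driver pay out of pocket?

$1550

After the deductible, $31225 − $1550 = $29675 remains.
$29675 ≤ $38928, so the limit doesn't bind; insurer pays $29675.
The driver bears the rest of the original loss: $31225 − $29675 = $1550.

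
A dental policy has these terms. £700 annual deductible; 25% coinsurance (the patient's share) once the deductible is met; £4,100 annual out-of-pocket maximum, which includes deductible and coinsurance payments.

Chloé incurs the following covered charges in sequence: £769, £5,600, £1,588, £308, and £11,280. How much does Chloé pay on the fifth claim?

#1 (£769): deductible takes £700, £69 remains; 25% of £69 = £17.25. Patient pays £717.25; OOP now £717.25.
#2 (£5,600): deductible already satisfied, so patient's share is 25% × £5,600 = £1,400. Patient pays £1,400; OOP now £2,117.25.
#3 (£1,588): deductible already satisfied, so patient's share is 25% × £1,588 = £397. Patient owes £397 (running OOP £2,514.25).
#4 (£308): deductible met; 25% of £308 = £77. Patient pays £77; OOP now £2,591.25.
#5 (£11,280): deductible met; 25% of £11,280 = £2,820. Adding that to £2,591.25 gives £5,411.25, past the £4,100 cap; patient pays only £4,100 − £2,591.25 = £1,508.75.

£1,508.75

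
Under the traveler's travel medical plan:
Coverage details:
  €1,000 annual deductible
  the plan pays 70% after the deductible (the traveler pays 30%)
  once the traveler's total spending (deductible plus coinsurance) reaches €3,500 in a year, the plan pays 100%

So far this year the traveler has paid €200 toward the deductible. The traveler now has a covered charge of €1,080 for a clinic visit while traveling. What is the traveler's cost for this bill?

€884

€200 of the €1,000 deductible is already met, leaving €800.
After the €800 deductible portion, €1,080 − €800 = €280 is subject to coinsurance.
Coinsurance: €280 × 30% = €84.
That puts the traveler's cost at €800 + €84 = €884 before any cap.
Year-to-date out-of-pocket becomes €200 + €884 = €1,084, still under the €3,500 maximum, so no cap applies.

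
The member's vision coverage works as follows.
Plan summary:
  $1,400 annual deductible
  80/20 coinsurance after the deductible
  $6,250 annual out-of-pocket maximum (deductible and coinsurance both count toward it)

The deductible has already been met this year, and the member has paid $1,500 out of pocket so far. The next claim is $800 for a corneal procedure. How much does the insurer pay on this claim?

$640

The deductible is already satisfied, so the full bill goes to coinsurance.
Coinsurance: $800 × 20% = $160.
Cumulative spending $1,500 + $160 = $1,660 stays under the $6,250 maximum.
The insurer covers the remainder: $800 − $160 = $640.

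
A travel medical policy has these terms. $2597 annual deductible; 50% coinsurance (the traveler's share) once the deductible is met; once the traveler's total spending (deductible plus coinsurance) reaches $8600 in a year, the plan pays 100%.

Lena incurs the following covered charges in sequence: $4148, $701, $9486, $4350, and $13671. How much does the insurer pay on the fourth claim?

Bill 1, $4148: $2597 finishes the deductible; $1551 goes to coinsurance; traveler's 50% is $775.50. Traveler owes $3372.50 (running OOP $3372.50). Plan pays $4148 − $3372.50 = $775.50.
Bill 2, $701: deductible already satisfied, so traveler's share is 50% × $701 = $350.50. Cost to traveler: $350.50. OOP to date $3723. Plan pays $701 − $350.50 = $350.50.
Bill 3, $9486: deductible already satisfied, so traveler's share is 50% × $9486 = $4743. Cost to traveler: $4743. OOP to date $8466. Insurer: $9486 − $4743 = $4743.
Bill 4, $4350: deductible met; 50% of $4350 = $2175. That would push OOP to $10641, over the $8600 cap, so traveler pays $8600 − $8466 = $134. Insurer: $4350 − $134 = $4216.

$4216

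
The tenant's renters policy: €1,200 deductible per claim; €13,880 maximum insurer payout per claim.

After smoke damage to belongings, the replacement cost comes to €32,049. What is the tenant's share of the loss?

€18,169

Less the €1,200 deductible: €32,049 − €1,200 = €30,849.
€30,849 exceeds the €13,880 limit, so the insurer pays the limit: €13,880.
The tenant bears the rest of the original loss: €32,049 − €13,880 = €18,169.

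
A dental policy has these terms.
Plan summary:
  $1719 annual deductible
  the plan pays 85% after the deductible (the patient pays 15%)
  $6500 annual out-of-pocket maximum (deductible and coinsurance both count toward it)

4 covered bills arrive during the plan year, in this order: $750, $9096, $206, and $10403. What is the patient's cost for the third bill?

$30.90

#1 ($750): fully absorbed by the deductible. Cost to patient: $750. OOP to date $750.
#2 ($9096): deductible takes $969, $8127 remains; 15% of $8127 = $1219.05. Patient owes $2188.05 (running OOP $2938.05).
#3 ($206): deductible already satisfied, so patient's share is 15% × $206 = $30.90. Patient owes $30.90 (running OOP $2968.95).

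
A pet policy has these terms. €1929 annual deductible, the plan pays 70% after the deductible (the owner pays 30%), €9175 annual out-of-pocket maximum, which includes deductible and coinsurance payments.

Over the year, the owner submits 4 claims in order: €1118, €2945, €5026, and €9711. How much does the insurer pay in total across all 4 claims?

Bill 1, €1118: fully absorbed by the deductible. Cost to owner: €1118. OOP to date €1118. Insurer: €1118 − €1118 = €0.
Bill 2, €2945: €811 finishes the deductible; €2134 goes to coinsurance; owner's 30% is €640.20. Owner pays €1451.20; OOP now €2569.20. Plan pays €2945 − €1451.20 = €1493.80.
Bill 3, €5026: 30% coinsurance on €5026 = €1507.80. Cost to owner: €1507.80. OOP to date €4077. Insurer: €5026 − €1507.80 = €3518.20.
Bill 4, €9711: 30% coinsurance on €9711 = €2913.30. Owner owes €2913.30 (running OOP €6990.30). Plan pays €9711 − €2913.30 = €6797.70.
Insurer total: €0 + €1493.80 + €3518.20 + €6797.70 = €11809.70.

€11809.70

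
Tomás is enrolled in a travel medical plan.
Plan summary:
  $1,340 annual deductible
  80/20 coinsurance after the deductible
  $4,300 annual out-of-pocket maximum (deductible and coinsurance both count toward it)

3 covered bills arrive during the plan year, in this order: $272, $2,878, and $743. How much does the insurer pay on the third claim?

$594.40

#1 ($272): all of it applies to the deductible. Traveler owes $272 (running OOP $272). Insurer: $272 − $272 = $0.
#2 ($2,878): deductible takes $1,068, $1,810 remains; coinsurance $1,810 × 20% = $362. Traveler owes $1,430 (running OOP $1,702). Insurer: $2,878 − $1,430 = $1,448.
#3 ($743): deductible met; 20% of $743 = $148.60. Cost to traveler: $148.60. OOP to date $1,850.60. Insurer: $743 − $148.60 = $594.40.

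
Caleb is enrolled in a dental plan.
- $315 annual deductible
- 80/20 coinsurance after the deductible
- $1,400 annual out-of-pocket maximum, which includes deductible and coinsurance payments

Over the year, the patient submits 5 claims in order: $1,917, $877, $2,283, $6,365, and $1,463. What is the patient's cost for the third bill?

$456.60

Claim 1 ($1,917): $315 to deductible, leaving $1,602; coinsurance $1,602 × 20% = $320.40. Patient owes $635.40 (running OOP $635.40).
Claim 2 ($877): deductible met; 20% of $877 = $175.40. Patient pays $175.40; OOP now $810.80.
Claim 3 ($2,283): deductible already satisfied, so patient's share is 20% × $2,283 = $456.60. Cost to patient: $456.60. OOP to date $1,267.40.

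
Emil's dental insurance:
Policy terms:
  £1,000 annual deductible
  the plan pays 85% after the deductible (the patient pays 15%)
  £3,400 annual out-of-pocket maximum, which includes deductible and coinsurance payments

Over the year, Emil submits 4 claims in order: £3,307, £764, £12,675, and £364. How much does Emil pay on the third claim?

£1,901.25

Claim 1 (£3,307): £1,000 to deductible, leaving £2,307; 15% of £2,307 = £346.05. Patient pays £1,346.05; OOP now £1,346.05.
Claim 2 (£764): deductible met; 15% of £764 = £114.60. Patient owes £114.60 (running OOP £1,460.65).
Claim 3 (£12,675): deductible met; 15% of £12,675 = £1,901.25. Patient owes £1,901.25 (running OOP £3,361.90).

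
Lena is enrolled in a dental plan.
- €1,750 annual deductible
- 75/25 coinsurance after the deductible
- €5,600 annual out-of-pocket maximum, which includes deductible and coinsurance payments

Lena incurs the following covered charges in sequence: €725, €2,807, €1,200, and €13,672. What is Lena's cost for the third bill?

Bill 1, €725: all of it applies to the deductible. Patient pays €725; OOP now €725.
Bill 2, €2,807: €1,025 to deductible, leaving €1,782; patient's 25% is €445.50. Cost to patient: €1,470.50. OOP to date €2,195.50.
Bill 3, €1,200: deductible already satisfied, so patient's share is 25% × €1,200 = €300. Cost to patient: €300. OOP to date €2,495.50.

€300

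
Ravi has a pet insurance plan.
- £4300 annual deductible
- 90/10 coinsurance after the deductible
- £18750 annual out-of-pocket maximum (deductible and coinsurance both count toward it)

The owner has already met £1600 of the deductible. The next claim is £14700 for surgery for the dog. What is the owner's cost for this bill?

£3900

Remaining deductible: £4300 − £1600 = £2700.
The remaining £12000 (= £14700 − £2700) moves to coinsurance.
10% of £12000 = £1200 falls to the owner.
Owner responsibility before any cap: £2700 + £1200 = £3900.
Year-to-date out-of-pocket becomes £1600 + £3900 = £5500, still under the £18750 maximum, so no cap applies.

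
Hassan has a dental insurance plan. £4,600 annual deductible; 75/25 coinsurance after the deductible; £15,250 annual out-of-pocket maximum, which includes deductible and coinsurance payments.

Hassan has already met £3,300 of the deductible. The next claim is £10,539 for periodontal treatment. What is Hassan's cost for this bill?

£3,609.75

£3,300 of the £4,600 deductible is already met, leaving £1,300.
After the £1,300 deductible portion, £10,539 − £1,300 = £9,239 is subject to coinsurance.
25% of £9,239 = £2,309.75 falls to the patient.
Patient responsibility before any cap: £1,300 + £2,309.75 = £3,609.75.
Year-to-date out-of-pocket becomes £3,300 + £3,609.75 = £6,909.75, still under the £15,250 maximum, so no cap applies.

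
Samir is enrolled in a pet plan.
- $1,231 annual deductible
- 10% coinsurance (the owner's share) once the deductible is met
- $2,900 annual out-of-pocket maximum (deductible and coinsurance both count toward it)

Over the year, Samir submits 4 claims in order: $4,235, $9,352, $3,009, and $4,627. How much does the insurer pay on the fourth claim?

$4,494.50

Bill 1, $4,235: $1,231 to deductible, leaving $3,004; 10% of $3,004 = $300.40. Owner pays $1,531.40; OOP now $1,531.40. Insurer: $4,235 − $1,531.40 = $2,703.60.
Bill 2, $9,352: 10% coinsurance on $9,352 = $935.20. Cost to owner: $935.20. OOP to date $2,466.60. Plan pays $9,352 − $935.20 = $8,416.80.
Bill 3, $3,009: deductible met; 10% of $3,009 = $300.90. Cost to owner: $300.90. OOP to date $2,767.50. Plan pays $3,009 − $300.90 = $2,708.10.
Bill 4, $4,627: 10% coinsurance on $4,627 = $462.70. OOP would hit $3,230.20 > $2,900, so the cap limits the owner to $2,900 − $2,767.50 = $132.50. Insurer: $4,627 − $132.50 = $4,494.50.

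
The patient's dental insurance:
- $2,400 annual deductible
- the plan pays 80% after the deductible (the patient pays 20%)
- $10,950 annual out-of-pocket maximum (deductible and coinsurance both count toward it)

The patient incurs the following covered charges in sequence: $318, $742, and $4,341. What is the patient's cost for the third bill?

Claim 1 — $318: fully absorbed by the deductible. Patient pays $318; OOP now $318.
Claim 2 — $742: all of it applies to the deductible. Cost to patient: $742. OOP to date $1,060.
Claim 3 — $4,341: $1,340 finishes the deductible; $3,001 goes to coinsurance; coinsurance $3,001 × 20% = $600.20. Patient owes $1,940.20 (running OOP $3,000.20).

$1,940.20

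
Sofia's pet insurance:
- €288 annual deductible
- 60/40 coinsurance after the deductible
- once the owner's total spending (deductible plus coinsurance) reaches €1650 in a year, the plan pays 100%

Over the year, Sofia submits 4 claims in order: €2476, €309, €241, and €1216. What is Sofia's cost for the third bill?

Claim 1 — €2476: deductible takes €288, €2188 remains; 40% of €2188 = €875.20. Cost to owner: €1163.20. OOP to date €1163.20.
Claim 2 — €309: deductible already satisfied, so owner's share is 40% × €309 = €123.60. Owner pays €123.60; OOP now €1286.80.
Claim 3 — €241: deductible already satisfied, so owner's share is 40% × €241 = €96.40. Cost to owner: €96.40. OOP to date €1383.20.

€96.40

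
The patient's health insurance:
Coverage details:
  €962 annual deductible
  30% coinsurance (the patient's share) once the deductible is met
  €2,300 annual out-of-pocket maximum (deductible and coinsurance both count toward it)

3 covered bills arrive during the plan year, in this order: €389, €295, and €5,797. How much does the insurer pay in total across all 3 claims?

Bill 1, €389: all of it applies to the deductible. Patient owes €389 (running OOP €389). Insurer: €389 − €389 = €0.
Bill 2, €295: entire amount goes to the deductible. Patient pays €295; OOP now €684. Plan pays €295 − €295 = €0.
Bill 3, €5,797: €278 finishes the deductible; €5,519 goes to coinsurance; coinsurance €5,519 × 30% = €1,655.70. Deductible plus coinsurance: €278 + €1,655.70 = €1,933.70. OOP would hit €2,617.70 > €2,300, so the cap limits the patient to €2,300 − €684 = €1,616. Insurer: €5,797 − €1,616 = €4,181.
Insurer total = bills − patient's total = €6,481 − €2,300 = €4,181.

€4,181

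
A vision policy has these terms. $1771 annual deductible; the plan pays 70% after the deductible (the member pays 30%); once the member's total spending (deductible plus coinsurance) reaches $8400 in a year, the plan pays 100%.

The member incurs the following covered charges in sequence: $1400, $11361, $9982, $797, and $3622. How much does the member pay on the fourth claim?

$239.10

Claim 1 — $1400: fully absorbed by the deductible. Member pays $1400; OOP now $1400.
Claim 2 — $11361: $371 finishes the deductible; $10990 goes to coinsurance; coinsurance $10990 × 30% = $3297. Member pays $3668; OOP now $5068.
Claim 3 — $9982: deductible already satisfied, so member's share is 30% × $9982 = $2994.60. Member owes $2994.60 (running OOP $8062.60).
Claim 4 — $797: 30% coinsurance on $797 = $239.10. Member pays $239.10; OOP now $8301.70.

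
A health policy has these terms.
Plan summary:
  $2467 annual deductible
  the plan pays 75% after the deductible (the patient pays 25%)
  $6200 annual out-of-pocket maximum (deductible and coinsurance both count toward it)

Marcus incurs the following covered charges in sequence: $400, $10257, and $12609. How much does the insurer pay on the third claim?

Bill 1, $400: all of it applies to the deductible. Patient pays $400; OOP now $400. Insurer: $400 − $400 = $0.
Bill 2, $10257: $2067 finishes the deductible; $8190 goes to coinsurance; coinsurance $8190 × 25% = $2047.50. Patient owes $4114.50 (running OOP $4514.50). Insurer: $10257 − $4114.50 = $6142.50.
Bill 3, $12609: deductible already satisfied, so patient's share is 25% × $12609 = $3152.25. Adding that to $4514.50 gives $7666.75, past the $6200 cap; patient pays only $6200 − $4514.50 = $1685.50. Plan pays $12609 − $1685.50 = $10923.50.

$10923.50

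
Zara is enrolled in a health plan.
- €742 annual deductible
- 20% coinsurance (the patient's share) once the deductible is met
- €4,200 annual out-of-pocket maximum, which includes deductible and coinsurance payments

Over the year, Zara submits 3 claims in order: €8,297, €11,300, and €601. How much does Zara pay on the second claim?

€1,947

Bill 1, €8,297: €742 to deductible, leaving €7,555; patient's 20% is €1,511. Cost to patient: €2,253. OOP to date €2,253.
Bill 2, €11,300: deductible already satisfied, so patient's share is 20% × €11,300 = €2,260. That would push OOP to €4,513, over the €4,200 cap, so patient pays €4,200 − €2,253 = €1,947.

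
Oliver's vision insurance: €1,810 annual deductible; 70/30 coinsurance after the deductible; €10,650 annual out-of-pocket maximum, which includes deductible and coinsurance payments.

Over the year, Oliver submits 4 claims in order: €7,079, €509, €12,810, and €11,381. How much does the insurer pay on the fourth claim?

Bill 1, €7,079: deductible takes €1,810, €5,269 remains; 30% of €5,269 = €1,580.70. Member owes €3,390.70 (running OOP €3,390.70). Insurer: €7,079 − €3,390.70 = €3,688.30.
Bill 2, €509: 30% coinsurance on €509 = €152.70. Member owes €152.70 (running OOP €3,543.40). Insurer: €509 − €152.70 = €356.30.
Bill 3, €12,810: deductible already satisfied, so member's share is 30% × €12,810 = €3,843. Member pays €3,843; OOP now €7,386.40. Plan pays €12,810 − €3,843 = €8,967.
Bill 4, €11,381: 30% coinsurance on €11,381 = €3,414.30. Adding that to €7,386.40 gives €10,800.70, past the €10,650 cap; member pays only €10,650 − €7,386.40 = €3,263.60. Plan pays €11,381 − €3,263.60 = €8,117.40.

€8,117.40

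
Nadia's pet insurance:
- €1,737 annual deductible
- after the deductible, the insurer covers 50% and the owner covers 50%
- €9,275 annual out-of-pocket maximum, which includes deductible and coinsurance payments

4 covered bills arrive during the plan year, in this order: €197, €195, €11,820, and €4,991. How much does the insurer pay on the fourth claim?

€2,690.50

Claim 1 (€197): entire amount goes to the deductible. Owner owes €197 (running OOP €197). Plan pays €197 − €197 = €0.
Claim 2 (€195): entire amount goes to the deductible. Cost to owner: €195. OOP to date €392. Insurer: €195 − €195 = €0.
Claim 3 (€11,820): €1,345 finishes the deductible; €10,475 goes to coinsurance; 50% of €10,475 = €5,237.50. Owner pays €6,582.50; OOP now €6,974.50. Plan pays €11,820 − €6,582.50 = €5,237.50.
Claim 4 (€4,991): 50% coinsurance on €4,991 = €2,495.50. OOP would hit €9,470 > €9,275, so the cap limits the owner to €9,275 − €6,974.50 = €2,300.50. Plan pays €4,991 − €2,300.50 = €2,690.50.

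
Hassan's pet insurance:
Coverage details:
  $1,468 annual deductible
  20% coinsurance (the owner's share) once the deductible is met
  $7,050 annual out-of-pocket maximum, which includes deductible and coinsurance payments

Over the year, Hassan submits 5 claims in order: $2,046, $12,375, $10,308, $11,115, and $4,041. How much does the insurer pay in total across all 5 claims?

Claim 1 ($2,046): deductible takes $1,468, $578 remains; 20% of $578 = $115.60. Owner owes $1,583.60 (running OOP $1,583.60). Plan pays $2,046 − $1,583.60 = $462.40.
Claim 2 ($12,375): deductible already satisfied, so owner's share is 20% × $12,375 = $2,475. Cost to owner: $2,475. OOP to date $4,058.60. Plan pays $12,375 − $2,475 = $9,900.
Claim 3 ($10,308): deductible already satisfied, so owner's share is 20% × $10,308 = $2,061.60. Owner pays $2,061.60; OOP now $6,120.20. Insurer: $10,308 − $2,061.60 = $8,246.40.
Claim 4 ($11,115): 20% coinsurance on $11,115 = $2,223. That would push OOP to $8,343.20, over the $7,050 cap, so owner pays $7,050 − $6,120.20 = $929.80. Plan pays $11,115 − $929.80 = $10,185.20.
Claim 5 ($4,041): deductible met; 20% of $4,041 = $808.20. Adding that to $7,050 gives $7,858.20, past the $7,050 cap; owner pays only $7,050 − $7,050 = $0. Plan pays $4,041 − $0 = $4,041.
Insurer total = bills − owner's total = $39,885 − $7,050 = $32,835.

$32,835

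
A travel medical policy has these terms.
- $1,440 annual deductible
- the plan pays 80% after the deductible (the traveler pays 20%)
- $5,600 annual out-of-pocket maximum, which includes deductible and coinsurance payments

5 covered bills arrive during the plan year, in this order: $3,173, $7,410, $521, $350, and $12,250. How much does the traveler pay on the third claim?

#1 ($3,173): $1,440 finishes the deductible; $1,733 goes to coinsurance; traveler's 20% is $346.60. Cost to traveler: $1,786.60. OOP to date $1,786.60.
#2 ($7,410): 20% coinsurance on $7,410 = $1,482. Cost to traveler: $1,482. OOP to date $3,268.60.
#3 ($521): deductible already satisfied, so traveler's share is 20% × $521 = $104.20. Cost to traveler: $104.20. OOP to date $3,372.80.

$104.20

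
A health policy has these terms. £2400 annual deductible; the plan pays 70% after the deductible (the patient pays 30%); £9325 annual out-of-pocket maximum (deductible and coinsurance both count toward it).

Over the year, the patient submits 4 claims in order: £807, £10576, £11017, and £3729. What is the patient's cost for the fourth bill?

#1 (£807): entire amount goes to the deductible. Patient pays £807; OOP now £807.
#2 (£10576): deductible takes £1593, £8983 remains; 30% of £8983 = £2694.90. Patient owes £4287.90 (running OOP £5094.90).
#3 (£11017): deductible met; 30% of £11017 = £3305.10. Cost to patient: £3305.10. OOP to date £8400.
#4 (£3729): deductible met; 30% of £3729 = £1118.70. Adding that to £8400 gives £9518.70, past the £9325 cap; patient pays only £9325 − £8400 = £925.

£925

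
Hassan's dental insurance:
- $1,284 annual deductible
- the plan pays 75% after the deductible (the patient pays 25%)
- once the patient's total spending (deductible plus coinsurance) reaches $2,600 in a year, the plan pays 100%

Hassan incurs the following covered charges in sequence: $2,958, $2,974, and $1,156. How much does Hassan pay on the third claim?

$154

#1 ($2,958): $1,284 finishes the deductible; $1,674 goes to coinsurance; coinsurance $1,674 × 25% = $418.50. Cost to patient: $1,702.50. OOP to date $1,702.50.
#2 ($2,974): deductible met; 25% of $2,974 = $743.50. Patient owes $743.50 (running OOP $2,446).
#3 ($1,156): deductible met; 25% of $1,156 = $289. OOP would hit $2,735 > $2,600, so the cap limits the patient to $2,600 − $2,446 = $154.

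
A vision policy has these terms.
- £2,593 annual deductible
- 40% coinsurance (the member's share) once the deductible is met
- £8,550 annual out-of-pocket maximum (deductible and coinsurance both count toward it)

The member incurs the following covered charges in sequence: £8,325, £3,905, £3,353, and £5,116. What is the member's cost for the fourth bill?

£761

Claim 1 — £8,325: deductible takes £2,593, £5,732 remains; coinsurance £5,732 × 40% = £2,292.80. Cost to member: £4,885.80. OOP to date £4,885.80.
Claim 2 — £3,905: deductible already satisfied, so member's share is 40% × £3,905 = £1,562. Member pays £1,562; OOP now £6,447.80.
Claim 3 — £3,353: deductible already satisfied, so member's share is 40% × £3,353 = £1,341.20. Member owes £1,341.20 (running OOP £7,789).
Claim 4 — £5,116: deductible already satisfied, so member's share is 40% × £5,116 = £2,046.40. OOP would hit £9,835.40 > £8,550, so the cap limits the member to £8,550 − £7,789 = £761.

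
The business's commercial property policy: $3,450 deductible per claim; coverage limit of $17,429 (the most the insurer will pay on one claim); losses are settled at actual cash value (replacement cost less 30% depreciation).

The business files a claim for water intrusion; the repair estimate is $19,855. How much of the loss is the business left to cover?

At 30% depreciation, ACV = $19,855 − $5,956.50 = $13,898.50.
Subtract the deductible: $13,898.50 − $3,450 = $10,448.50.
$10,448.50 ≤ $17,429, so the limit doesn't bind; insurer pays $10,448.50.
The business bears the rest of the original loss: $19,855 − $10,448.50 = $9,406.50.

$9,406.50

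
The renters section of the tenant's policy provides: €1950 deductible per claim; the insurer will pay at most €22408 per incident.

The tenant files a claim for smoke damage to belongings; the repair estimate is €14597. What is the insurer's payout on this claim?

€12647

Less the €1950 deductible: €14597 − €1950 = €12647.
That's under the €22408 cap, so the insurer reimburses the full €12647.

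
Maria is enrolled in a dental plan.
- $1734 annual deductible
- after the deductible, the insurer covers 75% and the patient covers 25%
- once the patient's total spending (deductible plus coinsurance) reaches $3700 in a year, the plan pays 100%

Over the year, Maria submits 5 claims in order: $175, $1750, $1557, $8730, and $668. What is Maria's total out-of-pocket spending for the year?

#1 ($175): all of it applies to the deductible. Patient owes $175 (running OOP $175).
#2 ($1750): $1559 finishes the deductible; $191 goes to coinsurance; patient's 25% is $47.75. Patient pays $1606.75; OOP now $1781.75.
#3 ($1557): 25% coinsurance on $1557 = $389.25. Patient owes $389.25 (running OOP $2171).
#4 ($8730): deductible already satisfied, so patient's share is 25% × $8730 = $2182.50. Adding that to $2171 gives $4353.50, past the $3700 cap; patient pays only $3700 − $2171 = $1529.
#5 ($668): 25% coinsurance on $668 = $167. OOP would hit $3867 > $3700, so the cap limits the patient to $3700 − $3700 = $0.
Total paid by the patient: $175 + $1606.75 + $389.25 + $1529 + $0 = $3700.

$3700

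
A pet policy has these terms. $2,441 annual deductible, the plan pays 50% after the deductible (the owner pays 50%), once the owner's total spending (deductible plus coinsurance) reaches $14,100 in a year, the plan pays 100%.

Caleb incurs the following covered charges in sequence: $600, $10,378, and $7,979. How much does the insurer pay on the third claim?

$3,989.50

Claim 1 ($600): entire amount goes to the deductible. Owner owes $600 (running OOP $600). Plan pays $600 − $600 = $0.
Claim 2 ($10,378): deductible takes $1,841, $8,537 remains; 50% of $8,537 = $4,268.50. Cost to owner: $6,109.50. OOP to date $6,709.50. Insurer: $10,378 − $6,109.50 = $4,268.50.
Claim 3 ($7,979): 50% coinsurance on $7,979 = $3,989.50. Cost to owner: $3,989.50. OOP to date $10,699. Insurer: $7,979 − $3,989.50 = $3,989.50.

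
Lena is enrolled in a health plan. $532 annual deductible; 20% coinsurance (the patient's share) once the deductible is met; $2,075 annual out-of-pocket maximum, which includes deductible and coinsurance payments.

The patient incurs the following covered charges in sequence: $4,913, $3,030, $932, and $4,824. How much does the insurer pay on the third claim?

#1 ($4,913): $532 to deductible, leaving $4,381; 20% of $4,381 = $876.20. Cost to patient: $1,408.20. OOP to date $1,408.20. Plan pays $4,913 − $1,408.20 = $3,504.80.
#2 ($3,030): deductible met; 20% of $3,030 = $606. Patient owes $606 (running OOP $2,014.20). Insurer: $3,030 − $606 = $2,424.
#3 ($932): deductible met; 20% of $932 = $186.40. That would push OOP to $2,200.60, over the $2,075 cap, so patient pays $2,075 − $2,014.20 = $60.80. Insurer: $932 − $60.80 = $871.20.

$871.20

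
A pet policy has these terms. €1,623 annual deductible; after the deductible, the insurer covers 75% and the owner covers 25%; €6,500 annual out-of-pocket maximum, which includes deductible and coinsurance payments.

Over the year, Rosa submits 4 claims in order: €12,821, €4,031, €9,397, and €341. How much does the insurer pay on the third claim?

€8,327.25

Bill 1, €12,821: €1,623 to deductible, leaving €11,198; owner's 25% is €2,799.50. Owner owes €4,422.50 (running OOP €4,422.50). Insurer: €12,821 − €4,422.50 = €8,398.50.
Bill 2, €4,031: deductible met; 25% of €4,031 = €1,007.75. Cost to owner: €1,007.75. OOP to date €5,430.25. Insurer: €4,031 − €1,007.75 = €3,023.25.
Bill 3, €9,397: deductible already satisfied, so owner's share is 25% × €9,397 = €2,349.25. That would push OOP to €7,779.50, over the €6,500 cap, so owner pays €6,500 − €5,430.25 = €1,069.75. Insurer: €9,397 − €1,069.75 = €8,327.25.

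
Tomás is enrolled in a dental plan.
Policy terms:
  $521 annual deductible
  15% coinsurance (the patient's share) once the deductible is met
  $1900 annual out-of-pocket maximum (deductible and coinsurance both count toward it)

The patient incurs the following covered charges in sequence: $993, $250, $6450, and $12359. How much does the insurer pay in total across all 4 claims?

$18152

#1 ($993): $521 to deductible, leaving $472; coinsurance $472 × 15% = $70.80. Patient owes $591.80 (running OOP $591.80). Plan pays $993 − $591.80 = $401.20.
#2 ($250): deductible already satisfied, so patient's share is 15% × $250 = $37.50. Patient owes $37.50 (running OOP $629.30). Plan pays $250 − $37.50 = $212.50.
#3 ($6450): 15% coinsurance on $6450 = $967.50. Patient pays $967.50; OOP now $1596.80. Plan pays $6450 − $967.50 = $5482.50.
#4 ($12359): deductible already satisfied, so patient's share is 15% × $12359 = $1853.85. OOP would hit $3450.65 > $1900, so the cap limits the patient to $1900 − $1596.80 = $303.20. Insurer: $12359 − $303.20 = $12055.80.
Insurer total: $401.20 + $212.50 + $5482.50 + $12055.80 = $18152.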